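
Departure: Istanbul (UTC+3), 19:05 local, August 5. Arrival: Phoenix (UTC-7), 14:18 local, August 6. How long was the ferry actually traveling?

29 hours 13 minutes

Departure in UTC: 19:05 − 3:00 = 16:05 on Aug 5.
Arrival in UTC: 14:18 + 7:00 = 21:18 on Aug 6.
Elapsed = 21:18 − 16:05 (+1 day) = 29 hours 13 minutes.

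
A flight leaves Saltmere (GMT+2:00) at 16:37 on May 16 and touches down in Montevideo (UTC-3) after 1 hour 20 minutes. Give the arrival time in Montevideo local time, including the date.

12:57 on May 16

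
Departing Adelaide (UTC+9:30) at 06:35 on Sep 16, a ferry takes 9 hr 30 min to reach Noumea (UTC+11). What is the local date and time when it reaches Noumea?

Noumea is 1:30 ahead of Adelaide.
After 9 hours and 30 minutes it is 16:05 in Adelaide.
Shift by the zone difference: 16:05 + 1:30 = 17:35 on Sep 16 in Noumea.

17:35 on Sep 16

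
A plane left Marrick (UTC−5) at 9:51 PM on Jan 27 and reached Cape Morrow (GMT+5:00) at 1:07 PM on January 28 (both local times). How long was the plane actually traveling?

5 hours 16 minutes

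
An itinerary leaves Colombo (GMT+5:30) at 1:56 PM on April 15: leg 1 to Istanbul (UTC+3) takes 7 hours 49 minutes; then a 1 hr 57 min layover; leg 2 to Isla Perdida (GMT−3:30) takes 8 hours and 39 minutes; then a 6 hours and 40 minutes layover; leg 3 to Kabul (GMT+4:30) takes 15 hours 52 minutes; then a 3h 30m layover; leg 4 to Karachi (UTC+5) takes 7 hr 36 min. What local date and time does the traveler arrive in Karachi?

Convert departure to UTC: 1:56 PM − 5:30 = 8:26 AM UTC on Apr 15.
Add 7 hours and 49 minutes leg 1 → 4:15 PM UTC.
Add 1 hour 57 minutes layover in Istanbul → 6:12 PM UTC.
Add 8 hours and 39 minutes leg 2 → 2:51 AM UTC (Apr 16).
Add 6 hours and 40 minutes layover in Isla Perdida → 9:31 AM UTC.
Add 15 hours and 52 minutes leg 3 → 1:23 AM UTC (Apr 17).
Add 3 hours and 30 minutes layover in Kabul → 4:53 AM UTC.
Add 7 hours and 36 minutes leg 4 → 12:29 PM UTC.
Karachi is UTC+5:00, so local arrival = 12:29 PM + 5:00 = 5:29 PM on Apr 17.

5:29 PM on Apr 17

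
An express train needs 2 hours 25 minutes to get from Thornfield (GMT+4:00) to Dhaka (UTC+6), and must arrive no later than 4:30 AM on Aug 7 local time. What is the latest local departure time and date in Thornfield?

Target arrival in UTC: 4:30 AM − 6:00 = 10:30 PM on Aug 6.
Subtract 2 hours and 25 minutes → departure 8:05 PM UTC on Aug 6.
Thornfield is UTC+4:00: 8:05 PM + 4:00 = 12:05 AM on Aug 7.

12:05 AM on August 7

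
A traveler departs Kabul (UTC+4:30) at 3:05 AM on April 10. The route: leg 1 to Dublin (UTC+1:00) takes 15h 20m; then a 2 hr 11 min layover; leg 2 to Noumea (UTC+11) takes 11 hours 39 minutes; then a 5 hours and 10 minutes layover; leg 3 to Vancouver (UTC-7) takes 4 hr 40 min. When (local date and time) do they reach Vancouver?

Convert departure to UTC: 3:05 AM − 4:30 = 10:35 PM UTC on Apr 9.
Add 15 hours 20 minutes leg 1 → 1:55 PM UTC (Apr 10).
Add 2 hours 11 minutes layover in Dublin → 4:06 PM UTC.
Add 11 hours and 39 minutes leg 2 → 3:45 AM UTC (Apr 11).
Add 5 hours 10 minutes layover in Noumea → 8:55 AM UTC.
Add 4 hours 40 minutes leg 3 → 1:35 PM UTC.
Vancouver is UTC−7:00, so local arrival = 1:35 PM − 7:00 = 6:35 AM on Apr 11.

6:35 AM on Apr 11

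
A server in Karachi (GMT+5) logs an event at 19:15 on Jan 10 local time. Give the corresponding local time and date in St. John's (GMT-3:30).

10:45 on January 10

In UTC: 19:15 − 5:00 = 14:15 on Jan 10.
St. John's is UTC−3:30: 14:15 − 3:30 = 10:45 on Jan 10.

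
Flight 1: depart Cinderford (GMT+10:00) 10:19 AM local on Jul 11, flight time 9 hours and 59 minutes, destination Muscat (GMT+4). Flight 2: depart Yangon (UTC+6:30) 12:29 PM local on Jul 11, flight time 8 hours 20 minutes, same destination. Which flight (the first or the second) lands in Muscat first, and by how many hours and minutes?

the first, by 4 hours 1 minute

Flight 1 in UTC: 10:19 AM − 10:00 = 12:19 AM on Jul 11.
+9 hours 59 minutes → arrive 10:18 AM UTC on Jul 11.
Flight 2 in UTC: 12:29 PM − 6:30 = 5:59 AM on Jul 11.
+8 hours and 20 minutes → arrive 2:19 PM UTC on Jul 11.
Flight 1 lands earlier by 4 hours 1 minute.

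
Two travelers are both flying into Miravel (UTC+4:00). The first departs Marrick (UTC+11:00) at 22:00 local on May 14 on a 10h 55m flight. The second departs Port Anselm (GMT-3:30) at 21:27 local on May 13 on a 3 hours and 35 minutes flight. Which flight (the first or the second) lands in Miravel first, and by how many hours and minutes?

Flight 1 in UTC: 22:00 − 11:00 = 11:00 on May 14.
+10 hours and 55 minutes → arrive 21:55 UTC on May 14.
Flight 2 in UTC: 21:27 + 3:30 = 00:57 on May 14.
+3 hours 35 minutes → arrive 04:32 UTC on May 14.
Flight 2 lands earlier by 17 hours 23 minutes.

the second, by 17 hours 23 minutes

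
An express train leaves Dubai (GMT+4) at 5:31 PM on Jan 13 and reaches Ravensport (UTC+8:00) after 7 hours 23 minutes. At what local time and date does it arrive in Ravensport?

Convert departure to UTC: 5:31 PM − 4:00 = 1:31 PM UTC on Jan 13.
Add 7 hours and 23 minutes travel time → 8:54 PM UTC.
Ravensport is UTC+8:00, so local arrival = 8:54 PM + 8:00 = 4:54 AM on Jan 14.

4:54 AM on January 14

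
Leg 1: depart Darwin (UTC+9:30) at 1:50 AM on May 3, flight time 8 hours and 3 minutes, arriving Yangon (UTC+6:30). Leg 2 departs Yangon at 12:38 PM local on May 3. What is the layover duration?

5 hours 45 minutes

Convert departure to UTC: 1:50 AM − 9:30 = 4:20 PM UTC on May 2.
Add 8 hours 3 minutes flight time → 12:23 AM UTC (May 3).
Yangon is UTC+6:30, so local arrival = 12:23 AM + 6:30 = 6:53 AM on May 3.
Layover = 12:38 PM − 6:53 AM = 5 hours 45 minutes.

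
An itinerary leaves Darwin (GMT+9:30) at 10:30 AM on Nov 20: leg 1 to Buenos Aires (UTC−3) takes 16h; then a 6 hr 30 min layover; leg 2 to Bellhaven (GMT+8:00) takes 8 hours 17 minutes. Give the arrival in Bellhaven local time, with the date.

3:47 PM on November 21

Convert departure to UTC: 10:30 AM − 9:30 = 1:00 AM UTC on Nov 20.
Add 16 hours leg 1 → 5:00 PM UTC.
Add 6 hours and 30 minutes layover in Buenos Aires → 11:30 PM UTC.
Add 8 hours 17 minutes leg 2 → 7:47 AM UTC (Nov 21).
Bellhaven is UTC+8:00, so local arrival = 7:47 AM + 8:00 = 3:47 PM on Nov 21.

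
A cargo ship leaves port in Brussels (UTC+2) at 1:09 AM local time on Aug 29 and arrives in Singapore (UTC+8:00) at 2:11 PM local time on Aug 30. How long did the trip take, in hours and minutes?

31 hours 2 minutes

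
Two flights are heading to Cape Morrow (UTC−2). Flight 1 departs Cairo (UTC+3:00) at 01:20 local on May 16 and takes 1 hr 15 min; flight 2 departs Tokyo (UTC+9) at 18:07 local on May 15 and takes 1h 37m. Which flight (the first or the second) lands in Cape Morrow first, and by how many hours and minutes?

the second, by 12 hours 51 minutes

Flight 1 in UTC: 01:20 − 3:00 = 22:20 on May 15.
+1 hour and 15 minutes → arrive 23:35 UTC on May 15.
Flight 2 in UTC: 18:07 − 9:00 = 09:07 on May 15.
+1 hour and 37 minutes → arrive 10:44 UTC on May 15.
Flight 2 lands earlier by 12 hours 51 minutes.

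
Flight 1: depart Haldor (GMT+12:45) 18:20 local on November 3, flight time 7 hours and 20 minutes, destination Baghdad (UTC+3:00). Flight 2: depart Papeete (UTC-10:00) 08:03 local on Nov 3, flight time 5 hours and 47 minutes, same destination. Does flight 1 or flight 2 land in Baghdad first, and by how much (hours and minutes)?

Flight 1 in UTC: 18:20 − 12:45 = 05:35 on Nov 3.
+7 hours and 20 minutes → arrive 12:55 UTC on Nov 3.
Flight 2 in UTC: 08:03 + 10:00 = 18:03 on Nov 3.
+5 hours 47 minutes → arrive 23:50 UTC on Nov 3.
Flight 1 lands earlier by 10 hours 55 minutes.

the first, by 10 hours 55 minutes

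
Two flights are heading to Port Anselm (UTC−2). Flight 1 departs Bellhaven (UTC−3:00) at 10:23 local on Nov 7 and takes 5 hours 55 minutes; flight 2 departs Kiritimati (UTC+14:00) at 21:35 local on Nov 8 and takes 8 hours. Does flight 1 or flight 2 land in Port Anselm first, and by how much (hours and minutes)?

Flight 1 in UTC: 10:23 + 3:00 = 13:23 on Nov 7.
+5 hours and 55 minutes → arrive 19:18 UTC on Nov 7.
Flight 2 in UTC: 21:35 − 14:00 = 07:35 on Nov 8.
+8 hours → arrive 15:35 UTC on Nov 8.
Flight 1 lands earlier by 20 hours 17 minutes.

the first, by 20 hours 17 minutes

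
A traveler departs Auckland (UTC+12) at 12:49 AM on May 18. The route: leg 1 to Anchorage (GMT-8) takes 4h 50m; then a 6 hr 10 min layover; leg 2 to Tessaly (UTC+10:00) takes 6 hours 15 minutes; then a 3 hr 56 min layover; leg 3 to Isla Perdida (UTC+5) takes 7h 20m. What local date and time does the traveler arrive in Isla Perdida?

Convert departure to UTC: 12:49 AM − 12:00 = 12:49 PM UTC on May 17.
Add 4 hours and 50 minutes leg 1 → 5:39 PM UTC.
Add 6 hours 10 minutes layover in Anchorage → 11:49 PM UTC.
Add 6 hours 15 minutes leg 2 → 6:04 AM UTC (May 18).
Add 3 hours 56 minutes layover in Tessaly → 10:00 AM UTC.
Add 7 hours and 20 minutes leg 3 → 5:20 PM UTC.
Isla Perdida is UTC+5:00, so local arrival = 5:20 PM + 5:00 = 10:20 PM on May 18.

10:20 PM on May 18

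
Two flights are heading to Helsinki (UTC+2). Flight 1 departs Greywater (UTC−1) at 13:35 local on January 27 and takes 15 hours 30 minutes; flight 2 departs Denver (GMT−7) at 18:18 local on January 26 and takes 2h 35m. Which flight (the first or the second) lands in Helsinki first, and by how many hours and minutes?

Flight 1 in UTC: 13:35 + 1:00 = 14:35 on Jan 27.
+15 hours and 30 minutes → arrive 06:05 UTC on Jan 28.
Flight 2 in UTC: 18:18 + 7:00 = 01:18 on Jan 27.
+2 hours and 35 minutes → arrive 03:53 UTC on Jan 27.
Flight 2 lands earlier by 26 hours 12 minutes.

the second, by 26 hours 12 minutes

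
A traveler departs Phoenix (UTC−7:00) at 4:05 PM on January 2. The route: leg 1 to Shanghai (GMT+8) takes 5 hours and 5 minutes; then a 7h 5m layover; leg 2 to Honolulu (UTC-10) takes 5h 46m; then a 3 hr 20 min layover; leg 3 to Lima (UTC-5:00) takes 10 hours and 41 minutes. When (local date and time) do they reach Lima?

2:02 AM on January 4

Convert departure to UTC: 4:05 PM + 7:00 = 11:05 PM UTC on Jan 2.
Add 5 hours 5 minutes leg 1 → 4:10 AM UTC (Jan 3).
Add 7 hours and 5 minutes layover in Shanghai → 11:15 AM UTC.
Add 5 hours 46 minutes leg 2 → 5:01 PM UTC.
Add 3 hours 20 minutes layover in Honolulu → 8:21 PM UTC.
Add 10 hours and 41 minutes leg 3 → 7:02 AM UTC (Jan 4).
Lima is UTC−5:00, so local arrival = 7:02 AM − 5:00 = 2:02 AM on Jan 4.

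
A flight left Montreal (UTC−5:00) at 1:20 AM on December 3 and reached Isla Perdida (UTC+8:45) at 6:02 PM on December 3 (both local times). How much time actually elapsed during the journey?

Departure in UTC: 1:20 AM + 5:00 = 6:20 AM on Dec 3.
Arrival in UTC: 6:02 PM − 8:45 = 9:17 AM on Dec 3.
Elapsed = 9:17 AM − 6:20 AM = 2 hours 57 minutes.

2 hours 57 minutes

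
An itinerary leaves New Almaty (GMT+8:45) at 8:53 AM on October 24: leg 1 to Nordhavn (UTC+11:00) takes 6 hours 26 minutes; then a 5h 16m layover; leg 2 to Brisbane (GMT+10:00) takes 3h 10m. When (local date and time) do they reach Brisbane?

1:00 AM on Oct 25

Convert departure to UTC: 8:53 AM − 8:45 = 12:08 AM UTC on Oct 24.
Add 6 hours 26 minutes leg 1 → 6:34 AM UTC.
Add 5 hours 16 minutes layover in Nordhavn → 11:50 AM UTC.
Add 3 hours 10 minutes leg 2 → 3:00 PM UTC.
Brisbane is UTC+10:00, so local arrival = 3:00 PM + 10:00 = 1:00 AM on Oct 25.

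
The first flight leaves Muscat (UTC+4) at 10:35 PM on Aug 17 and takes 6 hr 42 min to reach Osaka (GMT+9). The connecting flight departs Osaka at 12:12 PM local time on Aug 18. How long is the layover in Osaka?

Convert departure to UTC: 10:35 PM − 4:00 = 6:35 PM UTC on Aug 17.
Add 6 hours and 42 minutes flight time → 1:17 AM UTC (Aug 18).
Osaka is UTC+9:00, so local arrival = 1:17 AM + 9:00 = 10:17 AM on Aug 18.
Layover = 12:12 PM − 10:17 AM = 1 hour 55 minutes.

1 hour 55 minutes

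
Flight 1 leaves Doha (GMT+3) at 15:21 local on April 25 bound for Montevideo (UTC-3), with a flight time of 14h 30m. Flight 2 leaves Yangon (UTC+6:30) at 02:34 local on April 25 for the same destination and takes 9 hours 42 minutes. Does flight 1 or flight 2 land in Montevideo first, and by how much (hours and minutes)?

the second, by 21 hours 5 minutes

Flight 1 in UTC: 15:21 − 3:00 = 12:21 on Apr 25.
+14 hours 30 minutes → arrive 02:51 UTC on Apr 26.
Flight 2 in UTC: 02:34 − 6:30 = 20:04 on Apr 24.
+9 hours 42 minutes → arrive 05:46 UTC on Apr 25.
Flight 2 lands earlier by 21 hours 5 minutes.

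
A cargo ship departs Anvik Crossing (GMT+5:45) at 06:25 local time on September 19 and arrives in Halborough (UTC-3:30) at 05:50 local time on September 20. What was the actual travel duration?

Halborough is 9:15 behind Anvik Crossing.
Clock-face elapsed time (ignoring zones) is 23 hours 25 minutes.
Actual elapsed = 23 hours 25 minutes + 9:15 = 32 hours 40 minutes.

32 hours 40 minutes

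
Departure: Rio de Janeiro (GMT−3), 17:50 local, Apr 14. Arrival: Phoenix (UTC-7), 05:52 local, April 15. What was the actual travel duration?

Departure in UTC: 17:50 + 3:00 = 20:50 on Apr 14.
Arrival in UTC: 05:52 + 7:00 = 12:52 on Apr 15.
Elapsed = 12:52 − 20:50 (+1 day) = 16 hours 2 minutes.

16 hours 2 minutes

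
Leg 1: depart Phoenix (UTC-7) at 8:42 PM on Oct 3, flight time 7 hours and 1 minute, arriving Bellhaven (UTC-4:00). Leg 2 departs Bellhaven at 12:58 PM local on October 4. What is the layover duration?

6 hours 15 minutes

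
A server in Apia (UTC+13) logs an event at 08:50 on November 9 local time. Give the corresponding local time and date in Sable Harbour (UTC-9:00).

10:50 on November 8

In UTC: 08:50 − 13:00 = 19:50 on Nov 8.
Sable Harbour is UTC−9:00: 19:50 − 9:00 = 10:50 on Nov 8.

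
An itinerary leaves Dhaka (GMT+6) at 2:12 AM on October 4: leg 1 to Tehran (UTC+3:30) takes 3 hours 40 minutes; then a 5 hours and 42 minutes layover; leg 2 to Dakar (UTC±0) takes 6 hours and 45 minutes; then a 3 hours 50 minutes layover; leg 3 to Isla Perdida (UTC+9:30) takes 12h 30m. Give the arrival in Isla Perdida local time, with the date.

2:09 PM on October 5

Convert departure to UTC: 2:12 AM − 6:00 = 8:12 PM UTC on Oct 3.
Add 3 hours and 40 minutes leg 1 → 11:52 PM UTC.
Add 5 hours 42 minutes layover in Tehran → 5:34 AM UTC (Oct 4).
Add 6 hours and 45 minutes leg 2 → 12:19 PM UTC.
Add 3 hours 50 minutes layover in Dakar → 4:09 PM UTC.
Add 12 hours 30 minutes leg 3 → 4:39 AM UTC (Oct 5).
Isla Perdida is UTC+9:30, so local arrival = 4:39 AM + 9:30 = 2:09 PM on Oct 5.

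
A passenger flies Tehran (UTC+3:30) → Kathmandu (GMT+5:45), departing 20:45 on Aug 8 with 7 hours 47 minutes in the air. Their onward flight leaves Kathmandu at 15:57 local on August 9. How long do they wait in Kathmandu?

9 hours 10 minutes

Convert departure to UTC: 20:45 − 3:30 = 17:15 UTC on Aug 8.
Add 7 hours and 47 minutes flight time → 01:02 UTC (Aug 9).
Kathmandu is UTC+5:45, so local arrival = 01:02 + 5:45 = 06:47 on Aug 9.
Layover = 15:57 − 06:47 = 9 hours 10 minutes.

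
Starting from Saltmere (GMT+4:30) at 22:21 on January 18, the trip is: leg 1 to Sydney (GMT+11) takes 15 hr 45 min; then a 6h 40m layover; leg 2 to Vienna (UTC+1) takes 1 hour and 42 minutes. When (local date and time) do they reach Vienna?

18:58 on January 19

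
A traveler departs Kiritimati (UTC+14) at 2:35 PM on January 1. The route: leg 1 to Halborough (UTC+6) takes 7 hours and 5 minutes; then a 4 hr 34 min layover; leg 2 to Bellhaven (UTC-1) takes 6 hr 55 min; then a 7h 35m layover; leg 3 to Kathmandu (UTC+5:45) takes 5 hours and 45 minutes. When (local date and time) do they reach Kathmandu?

Convert departure to UTC: 2:35 PM − 14:00 = 12:35 AM UTC on Jan 1.
Add 7 hours 5 minutes leg 1 → 7:40 AM UTC.
Add 4 hours and 34 minutes layover in Halborough → 12:14 PM UTC.
Add 6 hours 55 minutes leg 2 → 7:09 PM UTC.
Add 7 hours 35 minutes layover in Bellhaven → 2:44 AM UTC (Jan 2).
Add 5 hours 45 minutes leg 3 → 8:29 AM UTC.
Kathmandu is UTC+5:45, so local arrival = 8:29 AM + 5:45 = 2:14 PM on Jan 2.

2:14 PM on Jan 2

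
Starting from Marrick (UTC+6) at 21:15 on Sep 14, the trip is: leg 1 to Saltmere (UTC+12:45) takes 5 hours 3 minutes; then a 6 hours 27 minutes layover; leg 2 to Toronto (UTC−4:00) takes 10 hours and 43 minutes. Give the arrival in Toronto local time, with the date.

09:28 on September 15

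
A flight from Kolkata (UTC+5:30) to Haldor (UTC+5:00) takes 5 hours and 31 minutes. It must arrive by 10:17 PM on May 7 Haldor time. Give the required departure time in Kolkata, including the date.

5:16 PM on May 7

Target arrival in UTC: 10:17 PM − 5:00 = 5:17 PM on May 7.
Subtract 5 hours and 31 minutes → departure 11:46 AM UTC on May 7.
Kolkata is UTC+5:30: 11:46 AM + 5:30 = 5:16 PM on May 7.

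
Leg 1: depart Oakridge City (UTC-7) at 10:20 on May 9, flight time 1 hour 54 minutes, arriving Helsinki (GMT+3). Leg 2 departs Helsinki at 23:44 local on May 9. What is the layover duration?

1 hour 30 minutes

Convert departure to UTC: 10:20 + 7:00 = 17:20 UTC on May 9.
Add 1 hour and 54 minutes flight time → 19:14 UTC.
Helsinki is UTC+3:00, so local arrival = 19:14 + 3:00 = 22:14 on May 9.
Layover = 23:44 − 22:14 = 1 hour 30 minutes.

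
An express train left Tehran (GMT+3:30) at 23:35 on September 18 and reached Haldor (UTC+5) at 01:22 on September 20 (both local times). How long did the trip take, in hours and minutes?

24 hours 17 minutes

Departure in UTC: 23:35 − 3:30 = 20:05 on Sep 18.
Arrival in UTC: 01:22 − 5:00 = 20:22 on Sep 19.
Elapsed = 20:22 − 20:05 (+1 day) = 24 hours 17 minutes.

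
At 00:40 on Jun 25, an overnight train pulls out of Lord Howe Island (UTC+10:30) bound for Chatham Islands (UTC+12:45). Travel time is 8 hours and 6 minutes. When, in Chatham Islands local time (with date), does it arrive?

Convert departure to UTC: 00:40 − 10:30 = 14:10 UTC on Jun 24.
Add 8 hours and 6 minutes travel time → 22:16 UTC.
Chatham Islands is UTC+12:45, so local arrival = 22:16 + 12:45 = 11:01 on Jun 25.

11:01 on June 25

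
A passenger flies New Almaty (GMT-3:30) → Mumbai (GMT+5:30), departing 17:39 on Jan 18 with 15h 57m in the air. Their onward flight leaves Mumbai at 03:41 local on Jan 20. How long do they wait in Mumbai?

9 hours 5 minutes

Convert departure to UTC: 17:39 + 3:30 = 21:09 UTC on Jan 18.
Add 15 hours 57 minutes flight time → 13:06 UTC (Jan 19).
Mumbai is UTC+5:30, so local arrival = 13:06 + 5:30 = 18:36 on Jan 19.
Layover = 03:41 − 18:36 (+1 day) = 9 hours 5 minutes.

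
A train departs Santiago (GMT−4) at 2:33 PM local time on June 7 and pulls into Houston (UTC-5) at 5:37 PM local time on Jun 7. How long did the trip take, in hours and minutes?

4 hours 4 minutes

Departure in UTC: 2:33 PM + 4:00 = 6:33 PM on Jun 7.
Arrival in UTC: 5:37 PM + 5:00 = 10:37 PM on Jun 7.
Elapsed = 10:37 PM − 6:33 PM = 4 hours 4 minutes.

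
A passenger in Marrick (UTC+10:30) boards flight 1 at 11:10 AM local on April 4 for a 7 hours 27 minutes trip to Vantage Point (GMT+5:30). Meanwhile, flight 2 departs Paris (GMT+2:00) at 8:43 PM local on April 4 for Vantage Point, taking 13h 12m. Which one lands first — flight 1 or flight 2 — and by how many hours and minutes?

the first, by 23 hours 48 minutes

Flight 1 in UTC: 11:10 AM − 10:30 = 12:40 AM on Apr 4.
+7 hours and 27 minutes → arrive 8:07 AM UTC on Apr 4.
Flight 2 in UTC: 8:43 PM − 2:00 = 6:43 PM on Apr 4.
+13 hours 12 minutes → arrive 7:55 AM UTC on Apr 5.
Flight 1 lands earlier by 23 hours 48 minutes.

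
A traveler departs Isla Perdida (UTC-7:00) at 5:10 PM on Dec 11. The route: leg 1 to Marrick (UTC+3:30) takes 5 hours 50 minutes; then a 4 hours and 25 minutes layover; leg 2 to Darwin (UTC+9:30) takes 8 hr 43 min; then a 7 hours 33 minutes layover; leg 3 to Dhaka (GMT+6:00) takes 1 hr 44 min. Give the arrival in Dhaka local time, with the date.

10:25 AM on December 13

Convert departure to UTC: 5:10 PM + 7:00 = 12:10 AM UTC on Dec 12.
Add 5 hours 50 minutes leg 1 → 6:00 AM UTC.
Add 4 hours 25 minutes layover in Marrick → 10:25 AM UTC.
Add 8 hours and 43 minutes leg 2 → 7:08 PM UTC.
Add 7 hours and 33 minutes layover in Darwin → 2:41 AM UTC (Dec 13).
Add 1 hour and 44 minutes leg 3 → 4:25 AM UTC.
Dhaka is UTC+6:00, so local arrival = 4:25 AM + 6:00 = 10:25 AM on Dec 13.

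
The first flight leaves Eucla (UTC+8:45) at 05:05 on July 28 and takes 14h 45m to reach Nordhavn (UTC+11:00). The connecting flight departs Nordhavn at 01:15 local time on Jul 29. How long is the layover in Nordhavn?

Convert departure to UTC: 05:05 − 8:45 = 20:20 UTC on Jul 27.
Add 14 hours and 45 minutes flight time → 11:05 UTC (Jul 28).
Nordhavn is UTC+11:00, so local arrival = 11:05 + 11:00 = 22:05 on Jul 28.
Layover = 01:15 − 22:05 (+1 day) = 3 hours 10 minutes.

3 hours 10 minutes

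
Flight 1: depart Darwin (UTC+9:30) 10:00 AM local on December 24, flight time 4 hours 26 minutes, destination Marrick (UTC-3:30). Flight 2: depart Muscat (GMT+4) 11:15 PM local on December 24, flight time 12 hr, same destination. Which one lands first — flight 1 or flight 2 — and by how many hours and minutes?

Flight 1 in UTC: 10:00 AM − 9:30 = 12:30 AM on Dec 24.
+4 hours and 26 minutes → arrive 4:56 AM UTC on Dec 24.
Flight 2 in UTC: 11:15 PM − 4:00 = 7:15 PM on Dec 24.
+12 hours → arrive 7:15 AM UTC on Dec 25.
Flight 1 lands earlier by 26 hours 19 minutes.

the first, by 26 hours 19 minutes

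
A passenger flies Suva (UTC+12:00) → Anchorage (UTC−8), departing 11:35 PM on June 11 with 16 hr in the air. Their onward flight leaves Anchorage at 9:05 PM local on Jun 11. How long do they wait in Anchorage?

Convert departure to UTC: 11:35 PM − 12:00 = 11:35 AM UTC on Jun 11.
Add 16 hours flight time → 3:35 AM UTC (Jun 12).
Anchorage is UTC−8:00, so local arrival = 3:35 AM − 8:00 = 7:35 PM on Jun 11.
Layover = 9:05 PM − 7:35 PM = 1 hour 30 minutes.

1 hour 30 minutes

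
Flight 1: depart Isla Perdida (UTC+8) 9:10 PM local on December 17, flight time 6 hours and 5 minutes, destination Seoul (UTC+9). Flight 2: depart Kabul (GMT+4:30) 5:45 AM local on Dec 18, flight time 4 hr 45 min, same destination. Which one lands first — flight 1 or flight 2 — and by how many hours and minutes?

the first, by 10 hours 45 minutes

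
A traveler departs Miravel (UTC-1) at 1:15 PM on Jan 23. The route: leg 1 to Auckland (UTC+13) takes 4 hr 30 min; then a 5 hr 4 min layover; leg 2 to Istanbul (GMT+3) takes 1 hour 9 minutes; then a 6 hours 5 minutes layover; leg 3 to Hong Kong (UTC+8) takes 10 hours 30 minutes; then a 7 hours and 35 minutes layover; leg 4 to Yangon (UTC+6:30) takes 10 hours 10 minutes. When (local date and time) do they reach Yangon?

Convert departure to UTC: 1:15 PM + 1:00 = 2:15 PM UTC on Jan 23.
Add 4 hours 30 minutes leg 1 → 6:45 PM UTC.
Add 5 hours 4 minutes layover in Auckland → 11:49 PM UTC.
Add 1 hour 9 minutes leg 2 → 12:58 AM UTC (Jan 24).
Add 6 hours 5 minutes layover in Istanbul → 7:03 AM UTC.
Add 10 hours and 30 minutes leg 3 → 5:33 PM UTC.
Add 7 hours 35 minutes layover in Hong Kong → 1:08 AM UTC (Jan 25).
Add 10 hours and 10 minutes leg 4 → 11:18 AM UTC.
Yangon is UTC+6:30, so local arrival = 11:18 AM + 6:30 = 5:48 PM on Jan 25.

5:48 PM on January 25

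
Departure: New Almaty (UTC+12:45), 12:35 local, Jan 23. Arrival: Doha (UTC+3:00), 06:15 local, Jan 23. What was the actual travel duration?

3 hours 25 minutes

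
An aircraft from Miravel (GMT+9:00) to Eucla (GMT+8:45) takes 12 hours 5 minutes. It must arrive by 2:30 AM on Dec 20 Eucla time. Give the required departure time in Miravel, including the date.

Target arrival in UTC: 2:30 AM − 8:45 = 5:45 PM on Dec 19.
Subtract 12 hours and 5 minutes → departure 5:40 AM UTC on Dec 19.
Miravel is UTC+9:00: 5:40 AM + 9:00 = 2:40 PM on Dec 19.

2:40 PM on December 19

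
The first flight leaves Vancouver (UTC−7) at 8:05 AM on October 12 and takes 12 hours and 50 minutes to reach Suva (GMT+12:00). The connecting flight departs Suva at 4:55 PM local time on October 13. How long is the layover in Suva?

Convert departure to UTC: 8:05 AM + 7:00 = 3:05 PM UTC on Oct 12.
Add 12 hours and 50 minutes flight time → 3:55 AM UTC (Oct 13).
Suva is UTC+12:00, so local arrival = 3:55 AM + 12:00 = 3:55 PM on Oct 13.
Layover = 4:55 PM − 3:55 PM = 1 hour.

1 hour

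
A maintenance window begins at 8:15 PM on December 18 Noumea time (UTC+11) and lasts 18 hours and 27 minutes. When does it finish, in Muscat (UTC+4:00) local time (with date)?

7:42 AM on December 19

Convert start to UTC: 8:15 PM − 11:00 = 9:15 AM UTC on Dec 18.
Add 18 hours and 27 minutes duration → 3:42 AM UTC (Dec 19).
Muscat is UTC+4:00, so local end time = 3:42 AM + 4:00 = 7:42 AM on Dec 19.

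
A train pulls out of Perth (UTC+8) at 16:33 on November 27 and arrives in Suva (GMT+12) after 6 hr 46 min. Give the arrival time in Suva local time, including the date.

Suva is 4:00 ahead of Perth.
After 6 hours 46 minutes it is 23:19 in Perth.
Shift by the zone difference: 23:19 + 4:00 = 03:19 on Nov 28 in Suva.

03:19 on November 28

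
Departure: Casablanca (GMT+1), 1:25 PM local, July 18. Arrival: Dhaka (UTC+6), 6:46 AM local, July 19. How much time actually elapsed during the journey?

12 hours 21 minutes

Departure in UTC: 1:25 PM − 1:00 = 12:25 PM on Jul 18.
Arrival in UTC: 6:46 AM − 6:00 = 12:46 AM on Jul 19.
Elapsed = 12:46 AM − 12:25 PM (+1 day) = 12 hours 21 minutes.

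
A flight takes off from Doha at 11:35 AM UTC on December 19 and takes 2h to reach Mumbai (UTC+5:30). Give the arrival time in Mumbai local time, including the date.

Departure is given in UTC: 11:35 AM on Dec 19.
Add 2 hours → 1:35 PM UTC.
Mumbai is UTC+5:30: 1:35 PM + 5:30 = 7:05 PM on Dec 19.

7:05 PM on Dec 19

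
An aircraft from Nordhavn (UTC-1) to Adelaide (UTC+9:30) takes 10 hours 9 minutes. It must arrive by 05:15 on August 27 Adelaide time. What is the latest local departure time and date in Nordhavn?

Target arrival in UTC: 05:15 − 9:30 = 19:45 on Aug 26.
Subtract 10 hours 9 minutes → departure 09:36 UTC on Aug 26.
Nordhavn is UTC−1:00: 09:36 − 1:00 = 08:36 on Aug 26.

08:36 on Aug 26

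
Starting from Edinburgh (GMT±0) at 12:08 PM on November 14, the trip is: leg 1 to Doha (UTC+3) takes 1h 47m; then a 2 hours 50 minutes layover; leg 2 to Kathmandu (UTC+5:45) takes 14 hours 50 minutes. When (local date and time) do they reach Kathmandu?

Edinburgh is at UTC+0, so departure is already 12:08 PM UTC on Nov 14.
Add 1 hour and 47 minutes leg 1 → 1:55 PM UTC.
Add 2 hours 50 minutes layover in Doha → 4:45 PM UTC.
Add 14 hours and 50 minutes leg 2 → 7:35 AM UTC (Nov 15).
Kathmandu is UTC+5:45, so local arrival = 7:35 AM + 5:45 = 1:20 PM on Nov 15.

1:20 PM on November 15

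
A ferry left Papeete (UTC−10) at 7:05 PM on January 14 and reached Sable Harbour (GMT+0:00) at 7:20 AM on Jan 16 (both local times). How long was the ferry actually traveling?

26 hours 15 minutes

Sable Harbour is 10:00 ahead of Papeete.
Clock-face elapsed time (ignoring zones) is 36 hours 15 minutes.
Actual elapsed = 36 hours 15 minutes − 10:00 = 26 hours 15 minutes.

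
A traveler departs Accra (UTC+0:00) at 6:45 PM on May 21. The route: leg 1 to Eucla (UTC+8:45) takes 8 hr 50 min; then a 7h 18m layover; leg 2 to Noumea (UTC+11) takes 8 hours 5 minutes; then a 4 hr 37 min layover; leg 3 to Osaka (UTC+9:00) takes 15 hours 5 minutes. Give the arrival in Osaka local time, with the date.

Accra is at UTC+0, so departure is already 6:45 PM UTC on May 21.
Add 8 hours 50 minutes leg 1 → 3:35 AM UTC (May 22).
Add 7 hours 18 minutes layover in Eucla → 10:53 AM UTC.
Add 8 hours and 5 minutes leg 2 → 6:58 PM UTC.
Add 4 hours and 37 minutes layover in Noumea → 11:35 PM UTC.
Add 15 hours 5 minutes leg 3 → 2:40 PM UTC (May 23).
Osaka is UTC+9:00, so local arrival = 2:40 PM + 9:00 = 11:40 PM on May 23.

11:40 PM on May 23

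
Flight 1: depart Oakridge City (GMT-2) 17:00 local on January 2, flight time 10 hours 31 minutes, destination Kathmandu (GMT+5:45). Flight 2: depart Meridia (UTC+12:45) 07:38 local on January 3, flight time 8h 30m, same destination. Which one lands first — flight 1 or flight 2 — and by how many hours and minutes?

the second, by 2 hours 8 minutes

Flight 1 in UTC: 17:00 + 2:00 = 19:00 on Jan 2.
+10 hours 31 minutes → arrive 05:31 UTC on Jan 3.
Flight 2 in UTC: 07:38 − 12:45 = 18:53 on Jan 2.
+8 hours and 30 minutes → arrive 03:23 UTC on Jan 3.
Flight 2 lands earlier by 2 hours 8 minutes.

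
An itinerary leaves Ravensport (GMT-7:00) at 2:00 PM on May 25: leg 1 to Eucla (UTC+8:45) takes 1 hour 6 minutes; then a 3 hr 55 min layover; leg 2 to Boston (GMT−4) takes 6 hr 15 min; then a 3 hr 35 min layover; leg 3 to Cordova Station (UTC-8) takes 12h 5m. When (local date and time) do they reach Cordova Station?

3:56 PM on May 26

Convert departure to UTC: 2:00 PM + 7:00 = 9:00 PM UTC on May 25.
Add 1 hour 6 minutes leg 1 → 10:06 PM UTC.
Add 3 hours and 55 minutes layover in Eucla → 2:01 AM UTC (May 26).
Add 6 hours 15 minutes leg 2 → 8:16 AM UTC.
Add 3 hours and 35 minutes layover in Boston → 11:51 AM UTC.
Add 12 hours and 5 minutes leg 3 → 11:56 PM UTC.
Cordova Station is UTC−8:00, so local arrival = 11:56 PM − 8:00 = 3:56 PM on May 26.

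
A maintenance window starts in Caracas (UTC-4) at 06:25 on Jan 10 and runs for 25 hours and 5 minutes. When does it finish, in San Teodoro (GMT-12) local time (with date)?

23:30 on January 10

Convert start to UTC: 06:25 + 4:00 = 10:25 UTC on Jan 10.
Add 25 hours and 5 minutes duration → 11:30 UTC (Jan 11).
San Teodoro is UTC−12:00, so local end time = 11:30 − 12:00 = 23:30 on Jan 10.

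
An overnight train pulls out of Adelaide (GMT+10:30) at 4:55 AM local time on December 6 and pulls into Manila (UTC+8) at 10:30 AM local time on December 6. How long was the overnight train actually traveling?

8 hours 5 minutes

Departure in UTC: 4:55 AM − 10:30 = 6:25 PM on Dec 5.
Arrival in UTC: 10:30 AM − 8:00 = 2:30 AM on Dec 6.
Elapsed = 2:30 AM − 6:25 PM (+1 day) = 8 hours 5 minutes.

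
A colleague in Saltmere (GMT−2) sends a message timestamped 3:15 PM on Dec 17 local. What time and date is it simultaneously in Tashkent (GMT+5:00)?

10:15 PM on December 17

Tashkent is 7:00 ahead of Saltmere.
Shift by the zone difference: 3:15 PM + 7:00 = 10:15 PM on Dec 17 in Tashkent.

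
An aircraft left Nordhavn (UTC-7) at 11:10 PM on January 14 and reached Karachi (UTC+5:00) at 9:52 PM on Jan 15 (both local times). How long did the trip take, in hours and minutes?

Departure in UTC: 11:10 PM + 7:00 = 6:10 AM on Jan 15.
Arrival in UTC: 9:52 PM − 5:00 = 4:52 PM on Jan 15.
Elapsed = 4:52 PM − 6:10 AM = 10 hours 42 minutes.

10 hours 42 minutes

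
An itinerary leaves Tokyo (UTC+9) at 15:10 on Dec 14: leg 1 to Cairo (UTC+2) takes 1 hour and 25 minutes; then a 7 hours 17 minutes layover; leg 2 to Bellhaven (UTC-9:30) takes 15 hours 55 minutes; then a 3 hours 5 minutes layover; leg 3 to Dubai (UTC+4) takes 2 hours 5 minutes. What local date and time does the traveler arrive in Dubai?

15:57 on December 15

Convert departure to UTC: 15:10 − 9:00 = 06:10 UTC on Dec 14.
Add 1 hour 25 minutes leg 1 → 07:35 UTC.
Add 7 hours 17 minutes layover in Cairo → 14:52 UTC.
Add 15 hours and 55 minutes leg 2 → 06:47 UTC (Dec 15).
Add 3 hours 5 minutes layover in Bellhaven → 09:52 UTC.
Add 2 hours and 5 minutes leg 3 → 11:57 UTC.
Dubai is UTC+4:00, so local arrival = 11:57 + 4:00 = 15:57 on Dec 15.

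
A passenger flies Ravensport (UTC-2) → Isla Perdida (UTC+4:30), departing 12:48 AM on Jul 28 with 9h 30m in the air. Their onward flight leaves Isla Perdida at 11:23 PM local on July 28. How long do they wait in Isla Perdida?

6 hours 35 minutes

Convert departure to UTC: 12:48 AM + 2:00 = 2:48 AM UTC on Jul 28.
Add 9 hours 30 minutes flight time → 12:18 PM UTC.
Isla Perdida is UTC+4:30, so local arrival = 12:18 PM + 4:30 = 4:48 PM on Jul 28.
Layover = 11:23 PM − 4:48 PM = 6 hours 35 minutes.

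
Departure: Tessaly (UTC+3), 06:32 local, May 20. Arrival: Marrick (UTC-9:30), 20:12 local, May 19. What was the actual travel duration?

Marrick is 12:30 behind Tessaly.
Clock-face elapsed time (ignoring zones) is −10 hours 20 minutes.
Actual elapsed = −10 hours 20 minutes + 12:30 = 2 hours 10 minutes.

2 hours 10 minutes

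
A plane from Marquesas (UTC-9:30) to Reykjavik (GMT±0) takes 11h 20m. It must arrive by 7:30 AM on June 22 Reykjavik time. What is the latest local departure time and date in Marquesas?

10:40 AM on Jun 21

Target arrival is already UTC: 7:30 AM on Jun 22.
Subtract 11 hours and 20 minutes → departure 8:10 PM UTC on Jun 21.
Marquesas is UTC−9:30: 8:10 PM − 9:30 = 10:40 AM on Jun 21.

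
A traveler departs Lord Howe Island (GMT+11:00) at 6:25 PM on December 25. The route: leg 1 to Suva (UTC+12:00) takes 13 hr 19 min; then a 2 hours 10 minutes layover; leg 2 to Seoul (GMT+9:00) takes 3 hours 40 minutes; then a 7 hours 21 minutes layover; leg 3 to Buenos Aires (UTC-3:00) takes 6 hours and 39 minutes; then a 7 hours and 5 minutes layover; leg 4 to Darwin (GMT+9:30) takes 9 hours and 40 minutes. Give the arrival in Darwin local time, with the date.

Convert departure to UTC: 6:25 PM − 11:00 = 7:25 AM UTC on Dec 25.
Add 13 hours and 19 minutes leg 1 → 8:44 PM UTC.
Add 2 hours 10 minutes layover in Suva → 10:54 PM UTC.
Add 3 hours and 40 minutes leg 2 → 2:34 AM UTC (Dec 26).
Add 7 hours and 21 minutes layover in Seoul → 9:55 AM UTC.
Add 6 hours 39 minutes leg 3 → 4:34 PM UTC.
Add 7 hours 5 minutes layover in Buenos Aires → 11:39 PM UTC.
Add 9 hours and 40 minutes leg 4 → 9:19 AM UTC (Dec 27).
Darwin is UTC+9:30, so local arrival = 9:19 AM + 9:30 = 6:49 PM on Dec 27.

6:49 PM on Dec 27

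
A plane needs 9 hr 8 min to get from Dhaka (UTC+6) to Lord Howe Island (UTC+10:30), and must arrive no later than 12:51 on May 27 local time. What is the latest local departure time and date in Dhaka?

Target arrival in UTC: 12:51 − 10:30 = 02:21 on May 27.
Subtract 9 hours 8 minutes → departure 17:13 UTC on May 26.
Dhaka is UTC+6:00: 17:13 + 6:00 = 23:13 on May 26.

23:13 on May 26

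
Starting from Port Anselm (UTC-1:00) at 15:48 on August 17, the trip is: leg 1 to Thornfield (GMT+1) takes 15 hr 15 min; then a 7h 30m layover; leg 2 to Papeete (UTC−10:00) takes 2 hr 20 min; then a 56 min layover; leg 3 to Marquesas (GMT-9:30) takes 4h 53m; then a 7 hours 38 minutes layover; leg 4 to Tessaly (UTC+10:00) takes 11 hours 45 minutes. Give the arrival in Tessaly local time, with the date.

Convert departure to UTC: 15:48 + 1:00 = 16:48 UTC on Aug 17.
Add 15 hours 15 minutes leg 1 → 08:03 UTC (Aug 18).
Add 7 hours 30 minutes layover in Thornfield → 15:33 UTC.
Add 2 hours and 20 minutes leg 2 → 17:53 UTC.
Add 56 minutes layover in Papeete → 18:49 UTC.
Add 4 hours 53 minutes leg 3 → 23:42 UTC.
Add 7 hours and 38 minutes layover in Marquesas → 07:20 UTC (Aug 19).
Add 11 hours 45 minutes leg 4 → 19:05 UTC.
Tessaly is UTC+10:00, so local arrival = 19:05 + 10:00 = 05:05 on Aug 20.

05:05 on Aug 20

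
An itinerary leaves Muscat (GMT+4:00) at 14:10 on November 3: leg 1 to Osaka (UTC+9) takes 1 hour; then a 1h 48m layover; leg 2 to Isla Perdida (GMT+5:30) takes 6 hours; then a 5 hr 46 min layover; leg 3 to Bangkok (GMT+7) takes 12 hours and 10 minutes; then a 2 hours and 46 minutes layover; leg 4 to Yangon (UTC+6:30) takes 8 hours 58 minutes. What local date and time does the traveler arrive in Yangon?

07:08 on November 5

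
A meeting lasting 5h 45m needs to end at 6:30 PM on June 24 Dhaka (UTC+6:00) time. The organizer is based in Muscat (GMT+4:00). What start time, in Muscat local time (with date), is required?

10:45 AM on June 24

Target end time in UTC: 6:30 PM − 6:00 = 12:30 PM on Jun 24.
Subtract 5 hours 45 minutes → start 6:45 AM UTC on Jun 24.
Muscat is UTC+4:00: 6:45 AM + 4:00 = 10:45 AM on Jun 24.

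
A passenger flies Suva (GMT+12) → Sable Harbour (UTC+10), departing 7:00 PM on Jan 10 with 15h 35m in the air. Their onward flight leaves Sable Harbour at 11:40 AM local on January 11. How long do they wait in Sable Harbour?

3 hours 5 minutes

Convert departure to UTC: 7:00 PM − 12:00 = 7:00 AM UTC on Jan 10.
Add 15 hours and 35 minutes flight time → 10:35 PM UTC.
Sable Harbour is UTC+10:00, so local arrival = 10:35 PM + 10:00 = 8:35 AM on Jan 11.
Layover = 11:40 AM − 8:35 AM = 3 hours 5 minutes.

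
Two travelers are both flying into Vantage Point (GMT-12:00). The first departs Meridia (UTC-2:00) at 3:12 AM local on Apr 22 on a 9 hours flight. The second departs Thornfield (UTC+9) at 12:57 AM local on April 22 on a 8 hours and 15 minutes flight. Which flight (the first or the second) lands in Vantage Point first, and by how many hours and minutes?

Flight 1 in UTC: 3:12 AM + 2:00 = 5:12 AM on Apr 22.
+9 hours → arrive 2:12 PM UTC on Apr 22.
Flight 2 in UTC: 12:57 AM − 9:00 = 3:57 PM on Apr 21.
+8 hours 15 minutes → arrive 12:12 AM UTC on Apr 22.
Flight 2 lands earlier by 14 hours.

the second, by 14 hours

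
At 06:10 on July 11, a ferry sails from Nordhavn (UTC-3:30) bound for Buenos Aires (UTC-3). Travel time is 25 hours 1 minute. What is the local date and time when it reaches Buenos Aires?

Convert departure to UTC: 06:10 + 3:30 = 09:40 UTC on Jul 11.
Add 25 hours and 1 minute travel time → 10:41 UTC (Jul 12).
Buenos Aires is UTC−3:00, so local arrival = 10:41 − 3:00 = 07:41 on Jul 12.

07:41 on July 12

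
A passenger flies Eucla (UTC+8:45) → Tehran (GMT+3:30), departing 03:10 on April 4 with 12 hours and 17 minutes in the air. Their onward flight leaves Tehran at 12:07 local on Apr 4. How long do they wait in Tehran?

1 hour 55 minutes

Convert departure to UTC: 03:10 − 8:45 = 18:25 UTC on Apr 3.
Add 12 hours and 17 minutes flight time → 06:42 UTC (Apr 4).
Tehran is UTC+3:30, so local arrival = 06:42 + 3:30 = 10:12 on Apr 4.
Layover = 12:07 − 10:12 = 1 hour 55 minutes.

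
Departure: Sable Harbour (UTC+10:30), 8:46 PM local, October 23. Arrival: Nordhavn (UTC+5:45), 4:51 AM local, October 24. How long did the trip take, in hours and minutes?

Departure in UTC: 8:46 PM − 10:30 = 10:16 AM on Oct 23.
Arrival in UTC: 4:51 AM − 5:45 = 11:06 PM on Oct 23.
Elapsed = 11:06 PM − 10:16 AM = 12 hours 50 minutes.

12 hours 50 minutes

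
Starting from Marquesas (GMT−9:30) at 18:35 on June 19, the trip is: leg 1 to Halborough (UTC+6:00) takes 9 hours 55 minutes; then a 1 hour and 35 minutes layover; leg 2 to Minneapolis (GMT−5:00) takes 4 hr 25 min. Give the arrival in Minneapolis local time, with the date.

Convert departure to UTC: 18:35 + 9:30 = 04:05 UTC on Jun 20.
Add 9 hours and 55 minutes leg 1 → 14:00 UTC.
Add 1 hour and 35 minutes layover in Halborough → 15:35 UTC.
Add 4 hours and 25 minutes leg 2 → 20:00 UTC.
Minneapolis is UTC−5:00, so local arrival = 20:00 − 5:00 = 15:00 on Jun 20.

15:00 on Jun 20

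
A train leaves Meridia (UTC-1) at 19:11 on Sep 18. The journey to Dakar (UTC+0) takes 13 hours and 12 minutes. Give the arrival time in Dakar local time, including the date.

Convert departure to UTC: 19:11 + 1:00 = 20:11 UTC on Sep 18.
Add 13 hours and 12 minutes travel time → 09:23 UTC (Sep 19).
Dakar is UTC+0, so local arrival is the same: 09:23 on Sep 19.

09:23 on September 19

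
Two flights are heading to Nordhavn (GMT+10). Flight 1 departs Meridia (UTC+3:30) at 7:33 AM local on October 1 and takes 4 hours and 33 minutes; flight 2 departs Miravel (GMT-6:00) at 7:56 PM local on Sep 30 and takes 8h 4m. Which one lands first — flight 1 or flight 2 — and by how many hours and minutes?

Flight 1 in UTC: 7:33 AM − 3:30 = 4:03 AM on Oct 1.
+4 hours 33 minutes → arrive 8:36 AM UTC on Oct 1.
Flight 2 in UTC: 7:56 PM + 6:00 = 1:56 AM on Oct 1.
+8 hours 4 minutes → arrive 10:00 AM UTC on Oct 1.
Flight 1 lands earlier by 1 hour 24 minutes.

the first, by 1 hour 24 minutes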